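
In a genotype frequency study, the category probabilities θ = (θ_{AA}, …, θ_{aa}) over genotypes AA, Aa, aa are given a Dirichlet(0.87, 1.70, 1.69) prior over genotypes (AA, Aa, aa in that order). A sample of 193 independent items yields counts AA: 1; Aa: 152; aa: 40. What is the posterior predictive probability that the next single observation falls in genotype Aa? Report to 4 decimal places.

0.7792

The Dirichlet prior is conjugate to the Multinomial likelihood: each posterior αⱼ = prior αⱼ + observed count nⱼ.
Posterior concentration: (1.87, 153.70, 41.69), total = 197.26.
P(next = Aa | data) = α_{Aa}/Σα = 0.7792.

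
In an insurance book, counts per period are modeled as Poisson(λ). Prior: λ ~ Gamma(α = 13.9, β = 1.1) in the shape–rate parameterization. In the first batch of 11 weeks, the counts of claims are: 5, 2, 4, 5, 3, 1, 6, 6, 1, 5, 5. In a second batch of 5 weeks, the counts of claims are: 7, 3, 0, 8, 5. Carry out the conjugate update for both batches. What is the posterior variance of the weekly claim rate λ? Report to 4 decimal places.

0.2732

With a Gamma(shape α, rate β) prior, the Poisson likelihood is conjugate: the posterior is Gamma(α + ΣXᵢ, β + n).
Batch 1: sum of counts S = 43 over n = 11 weeks.
After batch 1: Gamma(α+S, β+n) = Gamma(13.9+43, 1.1+11) = Gamma(56.9, 12.1).
Batch 2: sum of counts S = 23 over n = 5 weeks.
After batch 2: Gamma(α+S, β+n) = Gamma(56.9+23, 12.1+5) = Gamma(79.9, 17.1).
Var = α/β² = 79.9/17.1² = 0.2732.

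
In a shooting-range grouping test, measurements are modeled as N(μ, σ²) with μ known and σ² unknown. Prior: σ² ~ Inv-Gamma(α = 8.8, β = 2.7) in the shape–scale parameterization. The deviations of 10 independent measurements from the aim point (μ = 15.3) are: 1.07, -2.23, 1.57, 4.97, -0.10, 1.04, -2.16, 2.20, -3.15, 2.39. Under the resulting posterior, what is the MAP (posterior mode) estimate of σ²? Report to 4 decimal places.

2.1931

With known mean μ and an Inverse-Gamma(α, β) prior on σ², the Normal likelihood is conjugate: posterior is Inv-Gamma(α + n/2, β + Σ(xᵢ−μ)²/2).
Σ(xᵢ−μ)² = (1.07)² + (-2.23)² + (1.57)² + (4.97)² + (-0.10)² + (1.04)² + (-2.16)² + (2.20)² + (-3.15)² + (2.39)² = 59.5154.
Posterior: Inv-Gamma(8.8 + 10/2, 2.7 + 59.5154/2) = Inv-Gamma(13.80, 32.45770).
Mode = β/(α+1) = 32.45770/14.80 = 2.1931.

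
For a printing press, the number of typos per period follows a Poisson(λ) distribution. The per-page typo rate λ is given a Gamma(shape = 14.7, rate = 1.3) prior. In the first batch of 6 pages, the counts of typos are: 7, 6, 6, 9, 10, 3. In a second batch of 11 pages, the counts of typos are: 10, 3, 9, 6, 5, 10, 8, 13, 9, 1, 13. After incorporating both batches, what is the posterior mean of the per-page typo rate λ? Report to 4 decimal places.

7.7978

With a Gamma(shape α, rate β) prior, the Poisson likelihood is conjugate: the posterior is Gamma(α + ΣXᵢ, β + n).
Batch 1: sum of counts S = 41 over n = 6 pages.
After batch 1: Gamma(α+S, β+n) = Gamma(14.7+41, 1.3+6) = Gamma(55.7, 7.3).
Batch 2: sum of counts S = 87 over n = 11 pages.
After batch 2: Gamma(α+S, β+n) = Gamma(55.7+87, 7.3+11) = Gamma(142.7, 18.3).
Posterior mean = α/β = 142.7/18.3 = 7.7978.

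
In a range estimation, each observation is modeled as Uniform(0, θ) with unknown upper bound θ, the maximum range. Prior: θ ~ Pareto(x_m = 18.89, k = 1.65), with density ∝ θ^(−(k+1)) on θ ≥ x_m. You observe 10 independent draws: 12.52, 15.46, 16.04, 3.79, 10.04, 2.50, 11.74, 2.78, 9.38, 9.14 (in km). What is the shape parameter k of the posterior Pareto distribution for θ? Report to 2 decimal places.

A Pareto(scale x_m, shape k) prior on the upper bound θ of Uniform(0, θ) is conjugate: posterior is Pareto(max(x_m, max xᵢ), k + n).
Sample maximum = 16.04; prior scale x_m = 18.89 → posterior scale = max = 18.89.
Posterior shape = 1.65 + 10 = 11.65.
Posterior shape k = 11.65.

11.65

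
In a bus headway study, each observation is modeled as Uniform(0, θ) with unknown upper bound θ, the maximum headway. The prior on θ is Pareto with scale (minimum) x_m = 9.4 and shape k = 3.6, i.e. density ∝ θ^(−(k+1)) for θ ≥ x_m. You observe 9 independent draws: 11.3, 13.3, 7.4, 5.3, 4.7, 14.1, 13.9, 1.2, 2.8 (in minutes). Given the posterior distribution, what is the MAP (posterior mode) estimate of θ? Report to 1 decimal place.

14.1

A Pareto(scale x_m, shape k) prior on the upper bound θ of Uniform(0, θ) is conjugate: posterior is Pareto(max(x_m, max xᵢ), k + n).
Sample maximum = 14.1; prior scale x_m = 9.4 → posterior scale = max = 14.1.
Posterior shape = 3.6 + 9 = 12.6.
The Pareto density is decreasing on [x_m, ∞), so the mode is x_m = 14.1.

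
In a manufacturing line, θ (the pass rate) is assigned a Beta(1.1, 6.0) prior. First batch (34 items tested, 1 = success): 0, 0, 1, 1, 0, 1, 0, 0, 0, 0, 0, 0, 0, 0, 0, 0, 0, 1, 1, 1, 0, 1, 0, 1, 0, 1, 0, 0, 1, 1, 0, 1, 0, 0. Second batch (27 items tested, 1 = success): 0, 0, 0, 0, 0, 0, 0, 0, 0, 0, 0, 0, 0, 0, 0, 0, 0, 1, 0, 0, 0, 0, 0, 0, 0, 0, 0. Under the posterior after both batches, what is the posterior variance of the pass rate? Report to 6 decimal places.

0.002376

The Beta prior is conjugate to a Binomial/Bernoulli likelihood; the update adds successes to α and failures to β.
After batch 1: Beta(1.1+12, 6.0+22) = Beta(13.1, 28.0).
After batch 2: Beta(13.1+1, 28.0+26) = Beta(14.1, 54.0).
Var = αβ/((α+β)²(α+β+1)) = 14.1·54.0/(68.1²·69.1) = 0.002376.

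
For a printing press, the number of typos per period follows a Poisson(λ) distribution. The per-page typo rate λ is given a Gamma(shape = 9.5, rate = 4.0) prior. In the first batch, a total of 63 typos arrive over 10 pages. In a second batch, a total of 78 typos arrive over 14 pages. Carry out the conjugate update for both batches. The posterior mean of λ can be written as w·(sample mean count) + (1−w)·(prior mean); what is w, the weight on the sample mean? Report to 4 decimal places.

With a Gamma(shape α, rate β) prior, the Poisson likelihood is conjugate: the posterior is Gamma(α + ΣXᵢ, β + n).
Total number of pages: n = 10 + 14 = 24.
Posterior mean = (α₀+S)/(β₀+n) = [n/(β₀+n)]·(S/n) + [β₀/(β₀+n)]·(α₀/β₀), so only n and β₀ enter the weight.
Weight on data w = n/(β₀+n) = 24/(4.0+24) = 24/28.0 = 0.8571.

0.8571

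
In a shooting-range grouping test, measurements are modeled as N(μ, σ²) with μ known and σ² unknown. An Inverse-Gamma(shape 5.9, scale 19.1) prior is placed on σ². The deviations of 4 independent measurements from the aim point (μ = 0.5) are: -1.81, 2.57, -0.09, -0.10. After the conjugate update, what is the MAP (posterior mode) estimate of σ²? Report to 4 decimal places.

2.7022

With known mean μ and an Inverse-Gamma(α, β) prior on σ², the Normal likelihood is conjugate: posterior is Inv-Gamma(α + n/2, β + Σ(xᵢ−μ)²/2).
Σ(xᵢ−μ)² = (-1.81)² + (2.57)² + (-0.09)² + (-0.10)² = 9.8991.
Posterior: Inv-Gamma(5.9 + 4/2, 19.1 + 9.8991/2) = Inv-Gamma(7.90, 24.04955).
Mode = β/(α+1) = 24.04955/8.90 = 2.7022.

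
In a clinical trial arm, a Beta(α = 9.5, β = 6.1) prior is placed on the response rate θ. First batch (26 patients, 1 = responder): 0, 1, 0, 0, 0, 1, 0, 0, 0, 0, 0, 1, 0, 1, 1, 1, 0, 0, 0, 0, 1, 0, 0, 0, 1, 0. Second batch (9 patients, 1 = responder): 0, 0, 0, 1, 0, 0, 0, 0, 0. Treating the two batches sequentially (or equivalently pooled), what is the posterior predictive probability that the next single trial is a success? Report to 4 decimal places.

The Beta prior is conjugate to a Binomial/Bernoulli likelihood; the update adds successes to α and failures to β.
After batch 1: Beta(9.5+8, 6.1+18) = Beta(17.5, 24.1).
After batch 2: Beta(17.5+1, 24.1+8) = Beta(18.5, 32.1).
For a single future Bernoulli trial, P(success | data) = α/(α+β) = 0.3656.

0.3656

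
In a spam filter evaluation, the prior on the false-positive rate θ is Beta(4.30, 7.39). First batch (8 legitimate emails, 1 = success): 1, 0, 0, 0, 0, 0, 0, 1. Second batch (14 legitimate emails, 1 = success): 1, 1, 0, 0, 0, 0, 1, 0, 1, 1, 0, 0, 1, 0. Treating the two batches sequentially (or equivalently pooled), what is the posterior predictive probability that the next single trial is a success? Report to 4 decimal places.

The Beta prior is conjugate to a Binomial/Bernoulli likelihood; the update adds successes to α and failures to β.
After batch 1: Beta(4.30+2, 7.39+6) = Beta(6.30, 13.39).
After batch 2: Beta(6.30+6, 13.39+8) = Beta(12.30, 21.39).
For a single future Bernoulli trial, P(success | data) = α/(α+β) = 0.3651.

0.3651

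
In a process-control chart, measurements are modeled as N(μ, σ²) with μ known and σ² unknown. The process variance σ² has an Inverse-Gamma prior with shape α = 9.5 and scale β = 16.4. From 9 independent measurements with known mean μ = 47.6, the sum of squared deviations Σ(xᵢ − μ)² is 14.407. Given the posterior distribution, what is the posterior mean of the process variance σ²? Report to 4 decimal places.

With known mean μ and an Inverse-Gamma(α, β) prior on σ², the Normal likelihood is conjugate: posterior is Inv-Gamma(α + n/2, β + Σ(xᵢ−μ)²/2).
Posterior: Inv-Gamma(9.5 + 9/2, 16.4 + 14.407/2) = Inv-Gamma(14.00, 23.6035).
E[σ²|data] = β/(α−1) = 23.6035/13.00 = 1.8157.

1.8157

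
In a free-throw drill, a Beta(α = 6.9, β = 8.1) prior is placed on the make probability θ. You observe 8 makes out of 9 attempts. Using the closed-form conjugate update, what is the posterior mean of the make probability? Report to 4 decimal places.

The Beta prior is conjugate to a Binomial/Bernoulli likelihood; the update adds successes to α and failures to β.
Posterior: Beta(α+k, β+n−k) = Beta(6.9+8, 8.1+1) = Beta(14.9, 9.1).
Posterior mean = α/(α+β) = 14.9/24.0 = 0.6208.

0.6208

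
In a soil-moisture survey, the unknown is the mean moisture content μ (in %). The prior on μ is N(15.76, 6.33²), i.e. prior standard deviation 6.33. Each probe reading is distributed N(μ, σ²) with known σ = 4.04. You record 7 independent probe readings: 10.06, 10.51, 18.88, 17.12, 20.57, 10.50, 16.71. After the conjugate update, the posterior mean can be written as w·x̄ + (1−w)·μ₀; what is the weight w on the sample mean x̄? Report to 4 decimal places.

For Normal data with known variance σ², a Normal(μ₀, σ₀²) prior on μ is conjugate. Posterior precision = 1/σ₀² + n/σ²; posterior mean is the precision-weighted average of μ₀ and x̄.
σ₀² = 6.33² = 40.0689, σ² = 4.04² = 16.3216. Prior precision 1/σ₀² = 1/40.0689; data precision n/σ² = 7/16.3216.
w = (n/σ²)/(1/σ₀² + n/σ²) = n·σ₀²/(σ² + n·σ₀²) = 7·40.0689/(16.3216 + 7·40.0689) = 280.4823/296.8039 = 0.9450.

0.9450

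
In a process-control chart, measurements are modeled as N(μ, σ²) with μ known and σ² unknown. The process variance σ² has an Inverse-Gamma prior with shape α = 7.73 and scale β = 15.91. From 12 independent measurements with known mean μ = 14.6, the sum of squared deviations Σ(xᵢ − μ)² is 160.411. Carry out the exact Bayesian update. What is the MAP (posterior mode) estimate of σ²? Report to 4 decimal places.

With known mean μ and an Inverse-Gamma(α, β) prior on σ², the Normal likelihood is conjugate: posterior is Inv-Gamma(α + n/2, β + Σ(xᵢ−μ)²/2).
Posterior: Inv-Gamma(7.73 + 12/2, 15.91 + 160.411/2) = Inv-Gamma(13.73, 96.1155).
Mode = β/(α+1) = 96.1155/14.73 = 6.5252.

6.5252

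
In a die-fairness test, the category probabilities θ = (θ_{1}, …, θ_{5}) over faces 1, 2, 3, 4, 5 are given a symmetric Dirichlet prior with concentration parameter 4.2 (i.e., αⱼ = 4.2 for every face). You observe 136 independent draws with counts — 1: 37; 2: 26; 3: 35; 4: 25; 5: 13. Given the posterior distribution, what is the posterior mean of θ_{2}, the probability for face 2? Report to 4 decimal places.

The Dirichlet prior is conjugate to the Multinomial likelihood: each posterior αⱼ = prior αⱼ + observed count nⱼ.
Posterior concentration: (41.2, 30.2, 39.2, 29.2, 17.2), total = 157.0.
E[θ_{2}|data] = α_{2}/Σα = 30.2/157.0 = 0.1924.

0.1924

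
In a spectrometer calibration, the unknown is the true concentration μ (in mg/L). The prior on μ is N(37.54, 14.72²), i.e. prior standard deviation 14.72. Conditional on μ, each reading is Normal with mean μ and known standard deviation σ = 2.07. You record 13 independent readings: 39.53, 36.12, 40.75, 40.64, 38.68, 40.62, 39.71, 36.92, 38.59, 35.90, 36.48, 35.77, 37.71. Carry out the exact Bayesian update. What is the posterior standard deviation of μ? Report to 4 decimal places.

0.5737

For Normal data with known variance σ², a Normal(μ₀, σ₀²) prior on μ is conjugate. Posterior precision = 1/σ₀² + n/σ²; posterior mean is the precision-weighted average of μ₀ and x̄.
σ₀² = 14.72² = 216.6784, σ² = 2.07² = 4.2849; σ² + n·σ₀² = 4.2849 + 13·216.6784 = 2821.1041.
Posterior precision = 1/σ₀² + n/σ² = 1/216.6784 + 13/4.2849 = (σ² + n·σ₀²)/(σ₀²σ²) = 2821.1041/(216.6784·4.2849); posterior variance σₙ² = σ₀²σ²/(σ² + n·σ₀²) = 216.6784·4.2849/2821.1041 = 0.329107.
Posterior SD = √σₙ² = √(216.6784·4.2849/2821.1041) = 0.5737.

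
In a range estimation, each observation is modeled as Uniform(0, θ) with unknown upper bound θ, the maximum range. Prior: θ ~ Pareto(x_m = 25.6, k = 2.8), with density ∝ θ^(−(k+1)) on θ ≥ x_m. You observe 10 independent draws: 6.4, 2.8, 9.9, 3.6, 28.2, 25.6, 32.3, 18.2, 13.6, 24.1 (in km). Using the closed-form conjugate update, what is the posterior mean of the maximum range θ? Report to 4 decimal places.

35.0373

A Pareto(scale x_m, shape k) prior on the upper bound θ of Uniform(0, θ) is conjugate: posterior is Pareto(max(x_m, max xᵢ), k + n).
Sample maximum = 32.3; prior scale x_m = 25.6 → posterior scale = max = 32.3.
Posterior shape = 2.8 + 10 = 12.8.
E[θ|data] = k·x_m/(k−1) = 12.8·32.3/11.8 = 35.0373.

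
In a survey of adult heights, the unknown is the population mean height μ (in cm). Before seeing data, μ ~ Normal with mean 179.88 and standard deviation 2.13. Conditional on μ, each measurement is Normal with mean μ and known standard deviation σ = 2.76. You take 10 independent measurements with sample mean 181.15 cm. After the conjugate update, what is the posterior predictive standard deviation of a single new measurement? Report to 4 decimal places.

For Normal data with known variance σ², a Normal(μ₀, σ₀²) prior on μ is conjugate. Posterior precision = 1/σ₀² + n/σ²; posterior mean is the precision-weighted average of μ₀ and x̄.
σ₀² = 2.13² = 4.5369, σ² = 2.76² = 7.6176; σ² + n·σ₀² = 7.6176 + 10·4.5369 = 52.9866.
Posterior precision = 1/σ₀² + n/σ² = 1/4.5369 + 10/7.6176 = (σ² + n·σ₀²)/(σ₀²σ²) = 52.9866/(4.5369·7.6176); posterior variance σₙ² = σ₀²σ²/(σ² + n·σ₀²) = 4.5369·7.6176/52.9866 = 0.652246.
Predictive variance for one new observation = σₙ² + σ² = 4.5369·7.6176/52.9866 + 7.6176 = σ²·(σ₀² + 52.9866)/52.9866 = 7.6176·57.5235/52.9866 = 8.269846; SD = √(7.6176·57.5235/52.9866) = 2.8757.

2.8757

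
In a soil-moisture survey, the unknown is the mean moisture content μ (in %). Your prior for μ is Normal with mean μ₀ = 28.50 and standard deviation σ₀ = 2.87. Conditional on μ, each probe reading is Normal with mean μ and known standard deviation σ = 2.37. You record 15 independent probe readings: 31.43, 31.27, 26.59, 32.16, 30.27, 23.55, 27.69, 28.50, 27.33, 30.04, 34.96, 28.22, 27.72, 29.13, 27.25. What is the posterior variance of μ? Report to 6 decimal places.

0.358177

For Normal data with known variance σ², a Normal(μ₀, σ₀²) prior on μ is conjugate. Posterior precision = 1/σ₀² + n/σ²; posterior mean is the precision-weighted average of μ₀ and x̄.
σ₀² = 2.87² = 8.2369, σ² = 2.37² = 5.6169; σ² + n·σ₀² = 5.6169 + 15·8.2369 = 129.1704.
Posterior precision = 1/σ₀² + n/σ² = 1/8.2369 + 15/5.6169 = (σ² + n·σ₀²)/(σ₀²σ²) = 129.1704/(8.2369·5.6169); posterior variance σₙ² = σ₀²σ²/(σ² + n·σ₀²) = 8.2369·5.6169/129.1704 = 0.358177.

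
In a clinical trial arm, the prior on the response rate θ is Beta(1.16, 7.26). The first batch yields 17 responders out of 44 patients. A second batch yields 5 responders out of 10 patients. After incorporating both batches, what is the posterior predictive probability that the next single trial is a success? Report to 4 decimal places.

0.3710

The Beta prior is conjugate to a Binomial/Bernoulli likelihood; the update adds successes to α and failures to β.
After batch 1: Beta(1.16+17, 7.26+27) = Beta(18.16, 34.26).
After batch 2: Beta(18.16+5, 34.26+5) = Beta(23.16, 39.26).
For a single future Bernoulli trial, P(success | data) = α/(α+β) = 0.3710.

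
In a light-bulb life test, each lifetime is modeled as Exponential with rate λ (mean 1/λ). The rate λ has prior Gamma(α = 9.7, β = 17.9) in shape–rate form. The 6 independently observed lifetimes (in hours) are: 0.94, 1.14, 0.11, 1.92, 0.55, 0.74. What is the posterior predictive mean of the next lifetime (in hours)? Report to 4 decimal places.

1.5850

With a Gamma(shape α, rate β) prior on the exponential rate λ, the posterior after n observations with total T = Σxᵢ is Gamma(α+n, β+T).
Sum of observations T = 5.40 hours; n = 6.
Posterior: Gamma(9.7+6, 17.9+5.40) = Gamma(15.7, 23.30).
The predictive distribution for the next observation is Lomax; its mean is β/(α−1) = 23.30/14.7 = 1.5850.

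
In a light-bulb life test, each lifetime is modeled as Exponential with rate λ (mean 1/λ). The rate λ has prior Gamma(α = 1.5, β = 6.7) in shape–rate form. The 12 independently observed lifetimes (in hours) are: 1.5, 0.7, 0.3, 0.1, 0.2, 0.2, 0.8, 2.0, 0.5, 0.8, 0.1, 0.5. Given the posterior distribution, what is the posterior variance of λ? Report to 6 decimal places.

With a Gamma(shape α, rate β) prior on the exponential rate λ, the posterior after n observations with total T = Σxᵢ is Gamma(α+n, β+T).
Sum of observations T = 7.7 hours; n = 12.
Posterior: Gamma(1.5+12, 6.7+7.7) = Gamma(13.5, 14.4).
Var = α/β² = 0.065104.

0.065104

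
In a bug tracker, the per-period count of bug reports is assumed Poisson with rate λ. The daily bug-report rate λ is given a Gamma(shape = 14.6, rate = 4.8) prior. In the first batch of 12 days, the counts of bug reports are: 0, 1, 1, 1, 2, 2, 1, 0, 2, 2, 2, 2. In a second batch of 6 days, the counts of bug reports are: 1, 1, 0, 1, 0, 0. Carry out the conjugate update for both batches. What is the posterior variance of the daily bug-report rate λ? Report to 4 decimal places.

0.0646

With a Gamma(shape α, rate β) prior, the Poisson likelihood is conjugate: the posterior is Gamma(α + ΣXᵢ, β + n).
Batch 1: sum of counts S = 16 over n = 12 days.
After batch 1: Gamma(α+S, β+n) = Gamma(14.6+16, 4.8+12) = Gamma(30.6, 16.8).
Batch 2: sum of counts S = 3 over n = 6 days.
After batch 2: Gamma(α+S, β+n) = Gamma(30.6+3, 16.8+6) = Gamma(33.6, 22.8).
Var = α/β² = 33.6/22.8² = 0.0646.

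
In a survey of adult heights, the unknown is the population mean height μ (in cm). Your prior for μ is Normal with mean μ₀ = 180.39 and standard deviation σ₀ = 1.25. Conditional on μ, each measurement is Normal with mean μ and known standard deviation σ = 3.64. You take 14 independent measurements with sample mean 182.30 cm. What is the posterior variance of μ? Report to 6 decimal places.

For Normal data with known variance σ², a Normal(μ₀, σ₀²) prior on μ is conjugate. Posterior precision = 1/σ₀² + n/σ²; posterior mean is the precision-weighted average of μ₀ and x̄.
σ₀² = 1.25² = 1.5625, σ² = 3.64² = 13.2496; σ² + n·σ₀² = 13.2496 + 14·1.5625 = 35.1246.
Posterior precision = 1/σ₀² + n/σ² = 1/1.5625 + 14/13.2496 = (σ² + n·σ₀²)/(σ₀²σ²) = 35.1246/(1.5625·13.2496); posterior variance σₙ² = σ₀²σ²/(σ² + n·σ₀²) = 1.5625·13.2496/35.1246 = 0.589402.

0.589402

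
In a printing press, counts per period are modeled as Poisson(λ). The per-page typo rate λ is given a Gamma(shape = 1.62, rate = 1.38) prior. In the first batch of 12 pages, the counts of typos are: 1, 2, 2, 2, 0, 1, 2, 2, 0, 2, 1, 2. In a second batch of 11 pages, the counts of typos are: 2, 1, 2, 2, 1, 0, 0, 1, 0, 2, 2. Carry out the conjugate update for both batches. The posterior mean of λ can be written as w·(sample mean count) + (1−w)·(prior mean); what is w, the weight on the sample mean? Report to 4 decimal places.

0.9434

With a Gamma(shape α, rate β) prior, the Poisson likelihood is conjugate: the posterior is Gamma(α + ΣXᵢ, β + n).
Total number of pages: n = 12 + 11 = 23.
Posterior mean = (α₀+S)/(β₀+n) = [n/(β₀+n)]·(S/n) + [β₀/(β₀+n)]·(α₀/β₀), so only n and β₀ enter the weight.
Weight on data w = n/(β₀+n) = 23/(1.38+23) = 23/24.38 = 0.9434.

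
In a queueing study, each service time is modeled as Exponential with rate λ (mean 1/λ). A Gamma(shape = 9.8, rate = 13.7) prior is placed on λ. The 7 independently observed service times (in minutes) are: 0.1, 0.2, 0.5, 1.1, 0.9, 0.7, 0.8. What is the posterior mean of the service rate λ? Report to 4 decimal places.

With a Gamma(shape α, rate β) prior on the exponential rate λ, the posterior after n observations with total T = Σxᵢ is Gamma(α+n, β+T).
Sum of observations T = 4.3 minutes; n = 7.
Posterior: Gamma(9.8+7, 13.7+4.3) = Gamma(16.8, 18.0).
Posterior mean of λ = α/β = 16.8/18.0 = 0.9333.

0.9333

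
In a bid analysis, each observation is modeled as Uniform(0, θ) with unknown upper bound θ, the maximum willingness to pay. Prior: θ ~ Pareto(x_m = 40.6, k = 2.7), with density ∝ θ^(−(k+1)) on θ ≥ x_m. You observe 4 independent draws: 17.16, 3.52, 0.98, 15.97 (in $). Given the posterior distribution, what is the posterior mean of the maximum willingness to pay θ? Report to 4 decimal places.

A Pareto(scale x_m, shape k) prior on the upper bound θ of Uniform(0, θ) is conjugate: posterior is Pareto(max(x_m, max xᵢ), k + n).
Sample maximum = 17.16; prior scale x_m = 40.6 → posterior scale = max = 40.60.
Posterior shape = 2.7 + 4 = 6.7.
E[θ|data] = k·x_m/(k−1) = 6.7·40.60/5.7 = 47.7228.

47.7228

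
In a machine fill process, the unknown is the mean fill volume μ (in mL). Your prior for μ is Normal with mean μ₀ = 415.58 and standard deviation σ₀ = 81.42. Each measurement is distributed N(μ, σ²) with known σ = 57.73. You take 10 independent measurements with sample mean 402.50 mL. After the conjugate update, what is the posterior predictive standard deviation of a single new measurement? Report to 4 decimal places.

For Normal data with known variance σ², a Normal(μ₀, σ₀²) prior on μ is conjugate. Posterior precision = 1/σ₀² + n/σ²; posterior mean is the precision-weighted average of μ₀ and x̄.
σ₀² = 81.42² = 6629.2164, σ² = 57.73² = 3332.7529; σ² + n·σ₀² = 3332.7529 + 10·6629.2164 = 69624.9169.
Posterior precision = 1/σ₀² + n/σ² = 1/6629.2164 + 10/3332.7529 = (σ² + n·σ₀²)/(σ₀²σ²) = 69624.9169/(6629.2164·3332.7529); posterior variance σₙ² = σ₀²σ²/(σ² + n·σ₀²) = 6629.2164·3332.7529/69624.9169 = 317.322320.
Predictive variance for one new observation = σₙ² + σ² = 6629.2164·3332.7529/69624.9169 + 3332.7529 = σ²·(σ₀² + 69624.9169)/69624.9169 = 3332.7529·76254.1333/69624.9169 = 3650.075220; SD = √(3332.7529·76254.1333/69624.9169) = 60.4159.

60.4159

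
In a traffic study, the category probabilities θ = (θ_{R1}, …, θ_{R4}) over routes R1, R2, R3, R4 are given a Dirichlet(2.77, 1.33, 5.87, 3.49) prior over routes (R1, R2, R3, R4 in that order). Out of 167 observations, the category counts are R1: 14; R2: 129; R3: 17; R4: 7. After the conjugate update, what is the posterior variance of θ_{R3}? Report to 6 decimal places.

0.000610

The Dirichlet prior is conjugate to the Multinomial likelihood: each posterior αⱼ = prior αⱼ + observed count nⱼ.
Posterior concentration: (16.77, 130.33, 22.87, 10.49), total = 180.46.
Var[θ_j] = α_j(Σα−α_j)/((Σα)²(Σα+1)) = 22.87·157.59/(180.46²·181.46) = 0.000610.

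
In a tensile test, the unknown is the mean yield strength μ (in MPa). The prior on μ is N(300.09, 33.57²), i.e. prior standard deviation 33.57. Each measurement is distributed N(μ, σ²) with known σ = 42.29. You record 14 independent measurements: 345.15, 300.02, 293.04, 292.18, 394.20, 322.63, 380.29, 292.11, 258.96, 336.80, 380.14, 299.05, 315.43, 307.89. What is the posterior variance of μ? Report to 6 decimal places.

114.739583

For Normal data with known variance σ², a Normal(μ₀, σ₀²) prior on μ is conjugate. Posterior precision = 1/σ₀² + n/σ²; posterior mean is the precision-weighted average of μ₀ and x̄.
σ₀² = 33.57² = 1126.9449, σ² = 42.29² = 1788.4441; σ² + n·σ₀² = 1788.4441 + 14·1126.9449 = 17565.6727.
Posterior precision = 1/σ₀² + n/σ² = 1/1126.9449 + 14/1788.4441 = (σ² + n·σ₀²)/(σ₀²σ²) = 17565.6727/(1126.9449·1788.4441); posterior variance σₙ² = σ₀²σ²/(σ² + n·σ₀²) = 1126.9449·1788.4441/17565.6727 = 114.739583.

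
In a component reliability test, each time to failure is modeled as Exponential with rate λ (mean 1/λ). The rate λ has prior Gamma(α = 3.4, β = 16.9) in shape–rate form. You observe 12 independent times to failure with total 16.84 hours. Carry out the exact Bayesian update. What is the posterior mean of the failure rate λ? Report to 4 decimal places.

0.4564

With a Gamma(shape α, rate β) prior on the exponential rate λ, the posterior after n observations with total T = Σxᵢ is Gamma(α+n, β+T).
Posterior: Gamma(3.4+12, 16.9+16.84) = Gamma(15.4, 33.74).
Posterior mean of λ = α/β = 15.4/33.74 = 0.4564.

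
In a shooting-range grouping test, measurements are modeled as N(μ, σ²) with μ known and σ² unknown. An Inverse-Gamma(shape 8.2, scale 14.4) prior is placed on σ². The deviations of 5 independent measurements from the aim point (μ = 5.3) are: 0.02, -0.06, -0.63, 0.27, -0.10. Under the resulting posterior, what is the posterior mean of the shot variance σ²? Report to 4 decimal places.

With known mean μ and an Inverse-Gamma(α, β) prior on σ², the Normal likelihood is conjugate: posterior is Inv-Gamma(α + n/2, β + Σ(xᵢ−μ)²/2).
Σ(xᵢ−μ)² = (0.02)² + (-0.06)² + (-0.63)² + (0.27)² + (-0.10)² = 0.4838.
Posterior: Inv-Gamma(8.2 + 5/2, 14.4 + 0.4838/2) = Inv-Gamma(10.70, 14.64190).
E[σ²|data] = β/(α−1) = 14.64190/9.70 = 1.5095.

1.5095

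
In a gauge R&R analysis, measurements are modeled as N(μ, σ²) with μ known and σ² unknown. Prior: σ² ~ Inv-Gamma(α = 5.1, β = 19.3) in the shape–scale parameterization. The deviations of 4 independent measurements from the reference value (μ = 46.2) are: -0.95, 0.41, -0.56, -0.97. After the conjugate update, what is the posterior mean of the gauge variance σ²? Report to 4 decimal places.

With known mean μ and an Inverse-Gamma(α, β) prior on σ², the Normal likelihood is conjugate: posterior is Inv-Gamma(α + n/2, β + Σ(xᵢ−μ)²/2).
Σ(xᵢ−μ)² = (-0.95)² + (0.41)² + (-0.56)² + (-0.97)² = 2.3251.
Posterior: Inv-Gamma(5.1 + 4/2, 19.3 + 2.3251/2) = Inv-Gamma(7.10, 20.46255).
E[σ²|data] = β/(α−1) = 20.46255/6.10 = 3.3545.

3.3545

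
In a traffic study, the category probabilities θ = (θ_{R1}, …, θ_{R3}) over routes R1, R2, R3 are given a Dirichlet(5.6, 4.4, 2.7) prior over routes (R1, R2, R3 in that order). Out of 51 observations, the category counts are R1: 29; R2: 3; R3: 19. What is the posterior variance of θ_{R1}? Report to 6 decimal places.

The Dirichlet prior is conjugate to the Multinomial likelihood: each posterior αⱼ = prior αⱼ + observed count nⱼ.
Posterior concentration: (34.6, 7.4, 21.7), total = 63.7.
Var[θ_j] = α_j(Σα−α_j)/((Σα)²(Σα+1)) = 34.6·29.1/(63.7²·64.7) = 0.003835.

0.003835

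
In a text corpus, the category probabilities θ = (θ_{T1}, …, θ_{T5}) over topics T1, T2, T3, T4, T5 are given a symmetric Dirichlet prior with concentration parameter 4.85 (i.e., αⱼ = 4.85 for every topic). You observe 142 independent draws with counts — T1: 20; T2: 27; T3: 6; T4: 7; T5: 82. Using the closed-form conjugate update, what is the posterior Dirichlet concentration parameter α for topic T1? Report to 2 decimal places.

24.85

The Dirichlet prior is conjugate to the Multinomial likelihood: each posterior αⱼ = prior αⱼ + observed count nⱼ.
Posterior concentration: (24.85, 31.85, 10.85, 11.85, 86.85), total = 166.25.
α_{T1} = 4.85 + 20 = 24.85.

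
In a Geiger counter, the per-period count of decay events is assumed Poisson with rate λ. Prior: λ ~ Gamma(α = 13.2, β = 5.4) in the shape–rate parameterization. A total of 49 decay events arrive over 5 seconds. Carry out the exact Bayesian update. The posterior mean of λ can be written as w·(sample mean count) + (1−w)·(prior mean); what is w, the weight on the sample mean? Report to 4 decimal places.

0.4808

With a Gamma(shape α, rate β) prior, the Poisson likelihood is conjugate: the posterior is Gamma(α + ΣXᵢ, β + n).
Posterior mean = (α₀+S)/(β₀+n) = [n/(β₀+n)]·(S/n) + [β₀/(β₀+n)]·(α₀/β₀), so only n and β₀ enter the weight.
Weight on data w = n/(β₀+n) = 5/(5.4+5) = 5/10.4 = 0.4808.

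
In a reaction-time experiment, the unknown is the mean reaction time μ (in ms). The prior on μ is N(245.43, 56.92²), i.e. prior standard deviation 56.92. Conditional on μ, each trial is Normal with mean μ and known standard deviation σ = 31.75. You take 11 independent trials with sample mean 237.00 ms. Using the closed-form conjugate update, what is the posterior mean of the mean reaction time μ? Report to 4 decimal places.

237.2319

For Normal data with known variance σ², a Normal(μ₀, σ₀²) prior on μ is conjugate. Posterior precision = 1/σ₀² + n/σ²; posterior mean is the precision-weighted average of μ₀ and x̄.
n·x̄ = 11·237.00 = 2607.
σ₀² = 56.92² = 3239.8864, σ² = 31.75² = 1008.0625; σ² + n·σ₀² = 1008.0625 + 11·3239.8864 = 36646.8129.
Posterior mean = (μ₀/σ₀² + n·x̄/σ²)/(1/σ₀² + n/σ²) = (σ²·μ₀ + σ₀²·n·x̄)/(σ² + n·σ₀²) = (1008.0625·245.43 + 3239.8864·2607)/36646.8129 = 8693792.624175/36646.8129 = 237.2319.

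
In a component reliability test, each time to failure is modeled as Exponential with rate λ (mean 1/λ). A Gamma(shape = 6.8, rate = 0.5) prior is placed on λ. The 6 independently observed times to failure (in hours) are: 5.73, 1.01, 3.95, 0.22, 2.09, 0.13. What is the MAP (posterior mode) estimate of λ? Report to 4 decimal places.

With a Gamma(shape α, rate β) prior on the exponential rate λ, the posterior after n observations with total T = Σxᵢ is Gamma(α+n, β+T).
Sum of observations T = 13.13 hours; n = 6.
Posterior: Gamma(6.8+6, 0.5+13.13) = Gamma(12.8, 13.63).
Mode = (α−1)/β = 0.8657.

0.8657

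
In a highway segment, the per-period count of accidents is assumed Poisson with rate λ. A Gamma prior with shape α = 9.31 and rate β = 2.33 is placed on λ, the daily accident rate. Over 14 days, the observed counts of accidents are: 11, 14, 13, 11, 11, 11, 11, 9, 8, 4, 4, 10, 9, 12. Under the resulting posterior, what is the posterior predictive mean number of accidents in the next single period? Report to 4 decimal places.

With a Gamma(shape α, rate β) prior, the Poisson likelihood is conjugate: the posterior is Gamma(α + ΣXᵢ, β + n).
Sum of counts S = 138 over n = 14 days.
Posterior: Gamma(α+S, β+n) = Gamma(9.31+138, 2.33+14) = Gamma(147.31, 16.33).
The predictive distribution for one future period is NegBinom with mean α/β = 9.0208.

9.0208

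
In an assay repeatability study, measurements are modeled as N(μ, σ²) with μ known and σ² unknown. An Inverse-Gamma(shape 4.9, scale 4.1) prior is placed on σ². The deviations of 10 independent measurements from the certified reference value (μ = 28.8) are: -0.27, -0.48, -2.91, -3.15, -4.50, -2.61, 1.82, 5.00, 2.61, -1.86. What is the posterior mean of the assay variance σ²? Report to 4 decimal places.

5.1989

With known mean μ and an Inverse-Gamma(α, β) prior on σ², the Normal likelihood is conjugate: posterior is Inv-Gamma(α + n/2, β + Σ(xᵢ−μ)²/2).
Σ(xᵢ−μ)² = (-0.27)² + (-0.48)² + (-2.91)² + (-3.15)² + (-4.50)² + (-2.61)² + (1.82)² + (5.00)² + (2.61)² + (-1.86)² = 84.3401.
Posterior: Inv-Gamma(4.9 + 10/2, 4.1 + 84.3401/2) = Inv-Gamma(9.90, 46.27005).
E[σ²|data] = β/(α−1) = 46.27005/8.90 = 5.1989.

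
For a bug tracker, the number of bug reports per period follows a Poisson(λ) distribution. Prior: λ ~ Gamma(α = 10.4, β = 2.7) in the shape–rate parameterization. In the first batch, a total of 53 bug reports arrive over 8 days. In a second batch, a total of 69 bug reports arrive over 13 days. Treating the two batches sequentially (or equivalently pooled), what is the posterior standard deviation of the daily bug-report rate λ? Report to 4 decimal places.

0.4855

With a Gamma(shape α, rate β) prior, the Poisson likelihood is conjugate: the posterior is Gamma(α + ΣXᵢ, β + n).
After batch 1: Gamma(α+S, β+n) = Gamma(10.4+53, 2.7+8) = Gamma(63.4, 10.7).
After batch 2: Gamma(α+S, β+n) = Gamma(63.4+69, 10.7+13) = Gamma(132.4, 23.7).
SD = √α/β = √132.4/23.7 = 0.4855.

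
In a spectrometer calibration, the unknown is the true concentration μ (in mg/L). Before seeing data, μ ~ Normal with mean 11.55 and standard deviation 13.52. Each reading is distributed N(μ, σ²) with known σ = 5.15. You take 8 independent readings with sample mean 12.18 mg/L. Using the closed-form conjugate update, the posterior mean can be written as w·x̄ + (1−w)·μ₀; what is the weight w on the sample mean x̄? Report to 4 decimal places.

For Normal data with known variance σ², a Normal(μ₀, σ₀²) prior on μ is conjugate. Posterior precision = 1/σ₀² + n/σ²; posterior mean is the precision-weighted average of μ₀ and x̄.
σ₀² = 13.52² = 182.7904, σ² = 5.15² = 26.5225. Prior precision 1/σ₀² = 1/182.7904; data precision n/σ² = 8/26.5225.
w = (n/σ²)/(1/σ₀² + n/σ²) = n·σ₀²/(σ² + n·σ₀²) = 8·182.7904/(26.5225 + 8·182.7904) = 1462.3232/1488.8457 = 0.9822.

0.9822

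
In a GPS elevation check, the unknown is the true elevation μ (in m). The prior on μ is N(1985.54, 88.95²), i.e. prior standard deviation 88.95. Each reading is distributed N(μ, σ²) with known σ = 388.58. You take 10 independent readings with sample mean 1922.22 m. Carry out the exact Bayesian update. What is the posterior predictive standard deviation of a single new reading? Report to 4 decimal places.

For Normal data with known variance σ², a Normal(μ₀, σ₀²) prior on μ is conjugate. Posterior precision = 1/σ₀² + n/σ²; posterior mean is the precision-weighted average of μ₀ and x̄.
σ₀² = 88.95² = 7912.1025, σ² = 388.58² = 150994.4164; σ² + n·σ₀² = 150994.4164 + 10·7912.1025 = 230115.4414.
Posterior precision = 1/σ₀² + n/σ² = 1/7912.1025 + 10/150994.4164 = (σ² + n·σ₀²)/(σ₀²σ²) = 230115.4414/(7912.1025·150994.4164); posterior variance σₙ² = σ₀²σ²/(σ² + n·σ₀²) = 7912.1025·150994.4164/230115.4414 = 5191.669417.
Predictive variance for one new observation = σₙ² + σ² = 7912.1025·150994.4164/230115.4414 + 150994.4164 = σ²·(σ₀² + 230115.4414)/230115.4414 = 150994.4164·238027.5439/230115.4414 = 156186.085817; SD = √(150994.4164·238027.5439/230115.4414) = 395.2039.

395.2039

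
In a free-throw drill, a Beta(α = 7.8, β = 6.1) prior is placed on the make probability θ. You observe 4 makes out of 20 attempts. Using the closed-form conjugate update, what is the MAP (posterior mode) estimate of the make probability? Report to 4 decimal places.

The Beta prior is conjugate to a Binomial/Bernoulli likelihood; the update adds successes to α and failures to β.
Posterior: Beta(α+k, β+n−k) = Beta(7.8+4, 6.1+16) = Beta(11.8, 22.1).
Mode of Beta(a,b) for a,b>1 is (a−1)/(a+b−2) = 10.8/31.9 = 0.3386.

0.3386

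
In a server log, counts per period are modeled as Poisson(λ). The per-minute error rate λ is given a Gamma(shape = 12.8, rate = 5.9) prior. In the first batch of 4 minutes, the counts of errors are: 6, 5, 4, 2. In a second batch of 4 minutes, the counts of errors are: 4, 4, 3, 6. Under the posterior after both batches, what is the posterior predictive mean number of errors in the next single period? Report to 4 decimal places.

With a Gamma(shape α, rate β) prior, the Poisson likelihood is conjugate: the posterior is Gamma(α + ΣXᵢ, β + n).
Batch 1: sum of counts S = 17 over n = 4 minutes.
After batch 1: Gamma(α+S, β+n) = Gamma(12.8+17, 5.9+4) = Gamma(29.8, 9.9).
Batch 2: sum of counts S = 17 over n = 4 minutes.
After batch 2: Gamma(α+S, β+n) = Gamma(29.8+17, 9.9+4) = Gamma(46.8, 13.9).
The predictive distribution for one future period is NegBinom with mean α/β = 3.3669.

3.3669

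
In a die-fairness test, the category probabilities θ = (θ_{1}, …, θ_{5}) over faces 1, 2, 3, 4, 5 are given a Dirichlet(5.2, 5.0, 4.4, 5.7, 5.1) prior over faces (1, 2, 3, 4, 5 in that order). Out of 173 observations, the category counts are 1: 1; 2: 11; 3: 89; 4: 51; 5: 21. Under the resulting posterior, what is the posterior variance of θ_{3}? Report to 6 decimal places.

The Dirichlet prior is conjugate to the Multinomial likelihood: each posterior αⱼ = prior αⱼ + observed count nⱼ.
Posterior concentration: (6.2, 16.0, 93.4, 56.7, 26.1), total = 198.4.
Var[θ_j] = α_j(Σα−α_j)/((Σα)²(Σα+1)) = 93.4·105.0/(198.4²·199.4) = 0.001249.

0.001249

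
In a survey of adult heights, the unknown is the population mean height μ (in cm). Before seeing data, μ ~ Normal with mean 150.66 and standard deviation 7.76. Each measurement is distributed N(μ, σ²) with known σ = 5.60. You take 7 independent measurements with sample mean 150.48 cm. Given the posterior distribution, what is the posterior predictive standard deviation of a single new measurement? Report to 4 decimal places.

5.9607

For Normal data with known variance σ², a Normal(μ₀, σ₀²) prior on μ is conjugate. Posterior precision = 1/σ₀² + n/σ²; posterior mean is the precision-weighted average of μ₀ and x̄.
σ₀² = 7.76² = 60.2176, σ² = 5.60² = 31.36; σ² + n·σ₀² = 31.36 + 7·60.2176 = 452.8832.
Posterior precision = 1/σ₀² + n/σ² = 1/60.2176 + 7/31.36 = (σ² + n·σ₀²)/(σ₀²σ²) = 452.8832/(60.2176·31.36); posterior variance σₙ² = σ₀²σ²/(σ² + n·σ₀²) = 60.2176·31.36/452.8832 = 4.169781.
Predictive variance for one new observation = σₙ² + σ² = 60.2176·31.36/452.8832 + 31.36 = σ²·(σ₀² + 452.8832)/452.8832 = 31.36·513.1008/452.8832 = 35.529781; SD = √(31.36·513.1008/452.8832) = 5.9607.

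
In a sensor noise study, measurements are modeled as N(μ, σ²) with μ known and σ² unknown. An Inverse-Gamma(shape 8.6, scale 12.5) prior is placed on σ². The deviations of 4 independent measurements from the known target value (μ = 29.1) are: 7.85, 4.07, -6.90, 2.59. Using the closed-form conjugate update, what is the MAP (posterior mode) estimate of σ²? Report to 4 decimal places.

With known mean μ and an Inverse-Gamma(α, β) prior on σ², the Normal likelihood is conjugate: posterior is Inv-Gamma(α + n/2, β + Σ(xᵢ−μ)²/2).
Σ(xᵢ−μ)² = (7.85)² + (4.07)² + (-6.90)² + (2.59)² = 132.5055.
Posterior: Inv-Gamma(8.6 + 4/2, 12.5 + 132.5055/2) = Inv-Gamma(10.60, 78.75275).
Mode = β/(α+1) = 78.75275/11.60 = 6.7890.

6.7890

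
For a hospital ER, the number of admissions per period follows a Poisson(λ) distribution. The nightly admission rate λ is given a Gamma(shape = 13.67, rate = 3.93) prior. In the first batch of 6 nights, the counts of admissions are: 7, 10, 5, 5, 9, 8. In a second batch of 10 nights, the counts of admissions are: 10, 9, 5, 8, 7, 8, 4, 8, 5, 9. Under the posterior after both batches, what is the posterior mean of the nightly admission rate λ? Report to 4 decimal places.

With a Gamma(shape α, rate β) prior, the Poisson likelihood is conjugate: the posterior is Gamma(α + ΣXᵢ, β + n).
Batch 1: sum of counts S = 44 over n = 6 nights.
After batch 1: Gamma(α+S, β+n) = Gamma(13.67+44, 3.93+6) = Gamma(57.67, 9.93).
Batch 2: sum of counts S = 73 over n = 10 nights.
After batch 2: Gamma(α+S, β+n) = Gamma(57.67+73, 9.93+10) = Gamma(130.67, 19.93).
Posterior mean = α/β = 130.67/19.93 = 6.5564.

6.5564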